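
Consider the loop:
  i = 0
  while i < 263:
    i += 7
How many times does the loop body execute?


Starting at i = 0, each iteration adds 7.
Iterations until i >= 263:
  Iteration 1: i = 0 -> i = 7
  Iteration 2: i = 7 -> i = 14
  Iteration 3: i = 14 -> i = 21
  Iteration 4: i = 21 -> i = 28
  Iteration 5: i = 28 -> i = 35
  Iteration 6: i = 35 -> i = 42
  Iteration 7: i = 42 -> i = 49
  Iteration 8: i = 49 -> i = 56
  ... continuing ...
Total iterations = ceil(263/7) = 38


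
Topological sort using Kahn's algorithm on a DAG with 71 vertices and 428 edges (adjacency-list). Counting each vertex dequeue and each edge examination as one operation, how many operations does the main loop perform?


Kahn's algorithm:
  1. Compute in-degrees: O(V + E)
  2. Process queue: each vertex dequeued once (O(V))
     each edge examined once (O(E))
Total = V + E = 71 + 428 = 499


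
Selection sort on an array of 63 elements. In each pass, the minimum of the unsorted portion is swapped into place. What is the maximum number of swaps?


Selection sort performs one swap per pass:
  Pass 1: find min in positions 0 to 62, swap with position 0
  Pass 2: find min in positions 1 to 62, swap with position 1
  Pass 3: find min in positions 2 to 62, swap with position 2
  Pass 4: find min in positions 3 to 62, swap with position 3
  Pass 5: find min in positions 4 to 62, swap with position 4
  ... (57 more passes)
Total passes (and swaps) = n - 1 = 63 - 1 = 62


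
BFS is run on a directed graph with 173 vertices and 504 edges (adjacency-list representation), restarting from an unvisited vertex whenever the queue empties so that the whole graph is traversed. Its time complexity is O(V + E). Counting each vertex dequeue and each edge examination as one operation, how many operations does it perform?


A full BFS traversal dequeues each vertex exactly once and examines each directed edge exactly once.
V = 173 (vertex processing cost)
E = 504 (edge examination cost)
Total operations proportional to V + E = 173 + 504 = 677


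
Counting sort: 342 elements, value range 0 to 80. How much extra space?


n = 342 (output array)
k = 81 (count array for 81 distinct values)
Extra space = 342 + 81 = 423


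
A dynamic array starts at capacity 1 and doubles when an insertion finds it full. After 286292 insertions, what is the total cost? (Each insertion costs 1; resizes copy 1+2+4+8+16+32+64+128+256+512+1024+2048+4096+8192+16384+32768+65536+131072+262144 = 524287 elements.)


Insertion cost: 286292 (one per element)
Resizes occur just before inserting elements 2, 3, 5, 9, ...
Elements copied at each resize: 1 + 2 + 4 + 8 + 16 + 32 + 64 + 128 + 256 + 512 + 1024 + 2048 + 4096 + 8192 + 16384 + 32768 + 65536 + 131072 + 262144
Sum of copies = 524287 (geometric series: 2^k - 1)
Total = 286292 + 524287 = 810579


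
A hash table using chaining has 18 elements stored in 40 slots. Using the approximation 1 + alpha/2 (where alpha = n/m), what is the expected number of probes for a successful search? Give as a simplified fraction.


Load factor alpha = n/m = 18/40
Expected probes = 1 + alpha/2 = 1 + 18/(2*40)
= 1 + 18/80
= 80/80 + 18/80
= 98/80
Simplify: 49/40


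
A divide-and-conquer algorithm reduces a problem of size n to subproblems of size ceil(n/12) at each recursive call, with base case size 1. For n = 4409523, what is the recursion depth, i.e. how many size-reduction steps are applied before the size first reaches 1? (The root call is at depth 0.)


Each step divides the size by 12 (rounding up); after k steps the size is ceil(n/12^k), which equals 1 exactly when 12^k >= n.
So the depth is the smallest k with 12^k >= 4409523, i.e. ceil(log_12(4409523)).
12^6 = 2985984 < 4409523 <= 35831808 = 12^7
Recursion depth = 7


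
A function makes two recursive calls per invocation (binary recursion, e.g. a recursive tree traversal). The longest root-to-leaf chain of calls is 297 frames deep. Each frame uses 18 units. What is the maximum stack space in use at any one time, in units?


Binary recursion: the two calls run one after the other, so only one root-to-leaf chain of frames is on the stack at a time.
Maximum depth (longest chain) = 297 frames
Each frame = 18 units
Max stack space = 297 * 18 = 5346


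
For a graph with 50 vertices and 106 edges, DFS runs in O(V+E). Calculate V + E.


A full DFS traversal visits each vertex once and examines each edge once.
V = 50
E = 106
Sum = 50 + 106 = 156


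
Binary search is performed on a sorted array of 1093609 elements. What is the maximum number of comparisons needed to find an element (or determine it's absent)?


Binary search halves the search space each comparison:
  Step 1: search space = 1093609 -> 546804
  Step 2: search space = 546804 -> 273402
  Step 3: search space = 273402 -> 136701
  Step 4: search space = 136701 -> 68350
  Step 5: search space = 68350 -> 34175
  Step 6: search space = 34175 -> 17087
  Step 7: search space = 17087 -> 8543
  Step 8: search space = 8543 -> 4271
  Step 9: search space = 4271 -> 2135
  Step 10: search space = 2135 -> 1067
  Step 11: search space = 1067 -> 533
  Step 12: search space = 533 -> 266
  Step 13: search space = 266 -> 133
  Step 14: search space = 133 -> 66
  Step 15: search space = 66 -> 33
  Step 16: search space = 33 -> 16
  Step 17: search space = 16 -> 8
  Step 18: search space = 8 -> 4
  Step 19: search space = 4 -> 2
  Step 20: search space = 2 -> 1
  Step 21: search space = 1 (final check)
Maximum comparisons = floor(log2(1093609)) + 1 = 20 + 1 = 21


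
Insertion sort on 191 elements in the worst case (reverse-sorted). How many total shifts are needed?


In the worst case (reverse-sorted), each element shifts past all previous:
  Element 1: 1 shifts
  Element 2: 2 shifts
  Element 3: 3 shifts
  Element 4: 4 shifts
  Element 5: 5 shifts
  ...
  Element 190: 190 shifts
Total = 1 + 2 + ... + 190
= 191*(191-1)/2 = 18145


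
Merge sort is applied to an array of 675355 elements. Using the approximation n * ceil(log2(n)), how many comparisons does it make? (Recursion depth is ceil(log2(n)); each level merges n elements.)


Merge sort divides the array into halves recursively.
Number of levels = ceil(log2(675355)) = 20
At each level, approximately n = 675355 comparisons are needed for merging.
Total comparisons ~ n * ceil(log2(n)) = 675355 * 20 = 13507100


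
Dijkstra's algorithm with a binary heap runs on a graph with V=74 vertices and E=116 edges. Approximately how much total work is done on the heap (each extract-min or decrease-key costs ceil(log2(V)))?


Dijkstra with a binary heap: each vertex is extracted once, each edge may relax once.
Each heap operation costs O(log V).
V + E = 74 + 116 = 190
ceil(log2(74)) = 7 (since 2^6 = 64 < 74 <= 128 = 2^7)
Total heap work = (V+E) * ceil(log2(V)) = 190 * 7 = 1330


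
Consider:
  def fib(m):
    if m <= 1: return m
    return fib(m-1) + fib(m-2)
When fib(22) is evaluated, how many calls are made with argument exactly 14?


Let N(m) = number of times fib(m) is called while evaluating fib(22).
N(22) = 1 (the initial call).
N(21) = 1 (only fib(22) calls it).
For 1 <= m <= 20: fib(m) is called by fib(m+1) and fib(m+2), so
  N(m) = N(m+1) + N(m+2).
fib(0) is called only by fib(2), so N(0) = N(2).
Walk down from m=22:
  N(22)=1, N(21)=1, N(20)=2, N(19)=3, N(18)=5, N(17)=8, N(16)=13, N(15)=21, N(14)=34
N(14) = 34


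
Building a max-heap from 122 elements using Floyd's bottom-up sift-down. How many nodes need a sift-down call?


In a heap of 122 elements (0-indexed array):
  Last element index: 121
  Parent of last element: floor((121 - 1) / 2) = 60
  Internal nodes: indices 0 to 60
  Count = floor(122/2) = 61


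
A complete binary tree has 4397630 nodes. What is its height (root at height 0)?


In a complete binary tree, level k holds nodes 2^k .. 2^(k+1)-1 (1-indexed).
Height = floor(log2(n)) = floor(log2(4397630)) = 22
Check: 2^22 = 4194304 <= 4397630 < 8388608 = 2^23


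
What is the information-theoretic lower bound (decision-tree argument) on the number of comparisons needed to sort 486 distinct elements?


A binary decision tree of height h has at most 2^h leaves and needs at least n! of them, so h >= ceil(log2(n!)).
486! is far too large to multiply out, so use Stirling's series:
  ln(n!) ~ n ln n - n + (1/2) ln(2 pi n) + 1/(12n)  (error below 1/(360 n^3), negligible here)
  ln(486) = 6.1862086
  n ln n = 486 * 6.1862086 = 3006.4974
  (1/2) ln(2 pi * 486) = (1/2) ln(3053.6281) = 4.0120
  1/(12*486) = 0.0002
  ln(486!) ~ 3006.4974 - 486 + 4.0120 + 0.0002 = 2524.5096
Convert to base 2: log2(486!) = 2524.5096 / ln 2 = 2524.5096 / 0.69314718 = 3642.0975
ceil(3642.0975) = 3643


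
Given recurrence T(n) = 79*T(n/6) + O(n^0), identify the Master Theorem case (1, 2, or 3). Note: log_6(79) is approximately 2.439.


Master Theorem parameters: a=79, b=6, c=0
log_b(a) = 2.439
Compare b^c with a: 6^0 = 1 < 79, so c < log_b(a).
Comparing c=0 vs log_b(a)=2.439:
0 < 2.439 => Case 1
Result: T(n) = O(n^(log_6 79)) ~ O(n^2.439)
Master Theorem case = 1


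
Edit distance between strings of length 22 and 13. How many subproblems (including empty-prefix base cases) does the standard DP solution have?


The table includes base cases (empty prefixes).
Rows: (m+1) = 23
Columns: (n+1) = 14
Total = 23 * 14 = 322


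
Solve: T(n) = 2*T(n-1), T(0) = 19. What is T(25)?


Unrolling:
T(25) = 2*T(24) = 2^2*T(23) = ... = 2^25*T(0)
= 2^25 * 19
= 33554432 * 19 = 637534208


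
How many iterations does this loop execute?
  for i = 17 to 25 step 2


The loop variable i takes values starting at 17 and increments by 2 each iteration.
Sequence: i = 17, 19, 21, 23, 25
The upper bound 25 is inclusive, so the count is floor((last - first) / step) + 1:
floor((25 - 17) / 2) + 1 = floor(8/2) + 1 = 4 + 1 = 5


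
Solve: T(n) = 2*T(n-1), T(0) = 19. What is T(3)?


Unrolling:
T(3) = 2*T(2) = 2^2*T(1) = ... = 2^3*T(0)
= 2^3 * 19
= 8 * 19 = 152


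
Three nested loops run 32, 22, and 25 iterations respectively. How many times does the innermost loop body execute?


Loop 1 (outermost): 32 iterations
Loop 2 (middle): 22 iterations per outer
Loop 3 (innermost): 25 iterations per middle
Total = 32 * 22 * 25 = 17600


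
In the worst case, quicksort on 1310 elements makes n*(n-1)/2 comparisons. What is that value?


Sum of comparisons per partition:
1309 + 1308 + ... + 1 + 0
= 1310 * (1310 - 1) / 2
= 1310 * 1309 / 2
= 857395


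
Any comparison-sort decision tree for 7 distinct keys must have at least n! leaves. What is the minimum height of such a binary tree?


A binary decision tree of height h has at most 2^h leaves and needs at least n! of them, so h >= ceil(log2(n!)).
Compute 7! as a running product:
  x2 = 2, x3 = 6, x4 = 24, x5 = 120
  x6 = 720, x7 = 5040
7! = 5040
Bracket between powers of 2:
  2^12 = 4096 < 5040 <= 8192 = 2^13
So ceil(log2(7!)) = 13


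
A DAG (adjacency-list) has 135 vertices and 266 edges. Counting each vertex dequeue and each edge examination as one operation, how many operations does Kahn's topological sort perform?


V = 135 (vertex processing)
E = 266 (edge processing)
V + E = 135 + 266 = 401


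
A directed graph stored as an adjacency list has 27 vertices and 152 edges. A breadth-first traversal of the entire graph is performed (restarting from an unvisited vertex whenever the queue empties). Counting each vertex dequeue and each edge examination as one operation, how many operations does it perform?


A full BFS traversal dequeues each vertex once and examines each edge once.
Vertex visits: 27
Edge visits: 152
V + E = 27 + 152 = 179


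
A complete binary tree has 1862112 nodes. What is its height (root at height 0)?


In a complete binary tree, level k holds nodes 2^k .. 2^(k+1)-1 (1-indexed).
Height = floor(log2(n)) = floor(log2(1862112)) = 20
Check: 2^20 = 1048576 <= 1862112 < 2097152 = 2^21


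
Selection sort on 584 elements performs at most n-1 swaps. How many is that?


Each of the 583 passes places one element in its final position.
Pass 1: swap minimum into position 0
Pass 2: swap minimum of remaining into position 1
...
Pass 583: last two elements, one swap
Maximum swaps = 584 - 1 = 583


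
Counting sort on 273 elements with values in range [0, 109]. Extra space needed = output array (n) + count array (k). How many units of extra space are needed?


Output array size: 273 (to store sorted result)
Count array size: 110 (one slot per possible value, range 0 to 109)
Total extra space = 273 + 110 = 383


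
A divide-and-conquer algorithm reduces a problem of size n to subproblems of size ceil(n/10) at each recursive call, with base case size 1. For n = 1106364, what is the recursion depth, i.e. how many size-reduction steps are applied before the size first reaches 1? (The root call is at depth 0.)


Each step divides the size by 10 (rounding up); after k steps the size is ceil(n/10^k), which equals 1 exactly when 10^k >= n.
So the depth is the smallest k with 10^k >= 1106364, i.e. ceil(log_10(1106364)).
10^6 = 1000000 < 1106364 <= 10000000 = 10^7
Recursion depth = 7


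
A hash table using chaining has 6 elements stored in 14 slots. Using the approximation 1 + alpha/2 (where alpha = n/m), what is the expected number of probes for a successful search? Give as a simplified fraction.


Load factor alpha = n/m = 6/14
Expected probes = 1 + alpha/2 = 1 + 6/(2*14)
= 1 + 6/28
= 28/28 + 6/28
= 34/28
Simplify: 17/14


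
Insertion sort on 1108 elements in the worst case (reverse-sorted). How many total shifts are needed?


In the worst case (reverse-sorted), each element shifts past all previous:
  Element 1: 1 shifts
  Element 2: 2 shifts
  Element 3: 3 shifts
  Element 4: 4 shifts
  Element 5: 5 shifts
  ...
  Element 1107: 1107 shifts
Total = 1 + 2 + ... + 1107
= 1108*(1108-1)/2 = 613278


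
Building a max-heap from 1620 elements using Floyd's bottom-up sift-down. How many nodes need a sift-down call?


In a heap of 1620 elements (0-indexed array):
  Last element index: 1619
  Parent of last element: floor((1619 - 1) / 2) = 809
  Internal nodes: indices 0 to 809
  Count = floor(1620/2) = 810


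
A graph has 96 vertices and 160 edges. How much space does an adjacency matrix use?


Adjacency matrix: V x V grid of entries
Space = V^2 = 96^2 = 96 * 96 = 9216


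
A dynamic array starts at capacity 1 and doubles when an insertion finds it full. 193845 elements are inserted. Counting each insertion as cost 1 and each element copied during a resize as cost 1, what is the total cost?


n = 193845
Insertion costs: 193845
Resizes copy 1, 2, 4, ... up to the largest power of 2 that is <= n-1 = 193844, i.e. 131072.
Copy costs = 1 + 2 + 4 + 8 + 16 + 32 + 64 + 128 + 256 + 512 + 1024 + 2048 + 4096 + 8192 + 16384 + 32768 + 65536 + 131072 = 262143
Total = 193845 + 262143 = 455988


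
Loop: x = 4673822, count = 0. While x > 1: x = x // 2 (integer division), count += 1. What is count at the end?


The variable x halves each step:
x = 4673822 -> 2336911 -> 1168455 -> 584227 -> 292113 -> 146056 -> 73028 -> 36514 -> 18257 -> 9128 -> 4564 -> 2282 -> 1141 -> 570 -> 285 -> 142 -> 71 -> 35 -> 17 -> 8 -> 4 -> 2 -> 1
Number of halvings = floor(log2(4673822)) = 22


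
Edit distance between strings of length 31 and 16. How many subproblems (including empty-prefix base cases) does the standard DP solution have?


The table includes base cases (empty prefixes).
Rows: (m+1) = 32
Columns: (n+1) = 17
Total = 32 * 17 = 544


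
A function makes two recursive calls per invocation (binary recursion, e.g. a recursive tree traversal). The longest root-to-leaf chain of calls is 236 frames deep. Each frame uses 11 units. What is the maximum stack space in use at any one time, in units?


Binary recursion: the two calls run one after the other, so only one root-to-leaf chain of frames is on the stack at a time.
Maximum depth (longest chain) = 236 frames
Each frame = 11 units
Max stack space = 236 * 11 = 2596


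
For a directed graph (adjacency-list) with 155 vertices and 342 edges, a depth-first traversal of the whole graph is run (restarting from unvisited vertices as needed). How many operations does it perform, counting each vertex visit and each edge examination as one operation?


A full DFS traversal visits each vertex once and examines each edge once.
V = 155
E = 342
Sum = 155 + 342 = 497


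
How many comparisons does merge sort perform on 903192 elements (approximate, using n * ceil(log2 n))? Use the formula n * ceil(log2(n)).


Recursion depth: ceil(log2(903192)) = 20
Each recursion level merges n = 903192 elements
Total = 903192 * 20 = 18063840


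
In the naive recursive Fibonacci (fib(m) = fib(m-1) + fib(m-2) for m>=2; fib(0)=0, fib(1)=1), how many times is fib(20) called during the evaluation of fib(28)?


Let N(m) = number of times fib(m) is called while evaluating fib(28).
N(28) = 1 (the initial call).
N(27) = 1 (only fib(28) calls it).
For 1 <= m <= 26: fib(m) is called by fib(m+1) and fib(m+2), so
  N(m) = N(m+1) + N(m+2).
fib(0) is called only by fib(2), so N(0) = N(2).
Walk down from m=28:
  N(28)=1, N(27)=1, N(26)=2, N(25)=3, N(24)=5, N(23)=8, N(22)=13, N(21)=21, N(20)=34
N(20) = 34


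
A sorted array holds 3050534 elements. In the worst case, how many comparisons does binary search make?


Halving sequence: 3050534 -> 1525267 -> 762633 -> 381316 -> 190658 -> 95329 -> 47664 -> 23832 -> 11916 -> 5958 -> 2979 -> 1489 -> 744 -> 372 -> 186 -> 93 -> 46 -> 23 -> 11 -> 5 -> 2 -> 1
Number of halvings = 21
Max comparisons = 21 + 1 = 22


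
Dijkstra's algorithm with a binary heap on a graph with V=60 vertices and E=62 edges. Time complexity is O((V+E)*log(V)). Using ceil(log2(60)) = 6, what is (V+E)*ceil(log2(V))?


Dijkstra with a binary heap: each vertex is extracted once, each edge may relax once.
Each heap operation costs O(log V).
V + E = 60 + 62 = 122
ceil(log2(60)) = 6 (since 2^5 = 32 < 60 <= 64 = 2^6)
Total heap work = (V+E) * ceil(log2(V)) = 122 * 6 = 732


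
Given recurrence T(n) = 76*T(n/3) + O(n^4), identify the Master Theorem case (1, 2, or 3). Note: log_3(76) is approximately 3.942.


Master Theorem parameters: a=76, b=3, c=4
log_b(a) = 3.942
Compare b^c with a: 3^4 = 81 > 76, so c > log_b(a).
Comparing c=4 vs log_b(a)=3.942:
4 > 3.942 => Case 3
Result: T(n) = O(n^4)
Master Theorem case = 3


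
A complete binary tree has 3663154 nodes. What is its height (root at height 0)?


In a complete binary tree, level k holds nodes 2^k .. 2^(k+1)-1 (1-indexed).
Height = floor(log2(n)) = floor(log2(3663154)) = 21
Check: 2^21 = 2097152 <= 3663154 < 4194304 = 2^22


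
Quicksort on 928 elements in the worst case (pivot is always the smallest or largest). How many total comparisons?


In the worst case, each partition step picks the worst pivot:
  Partition 1: 927 comparisons (n-1 elements to compare)
  Partition 2: 926 comparisons
  Partition 3: 925 comparisons
  Partition 4: 924 comparisons
  Partition 5: 923 comparisons
  ...
  Last partition: 0 comparisons
Total = (n-1) + (n-2) + ... + 1 + 0 = n*(n-1)/2
= 928*927/2 = 430128


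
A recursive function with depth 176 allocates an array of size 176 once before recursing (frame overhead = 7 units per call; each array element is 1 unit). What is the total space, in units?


Array allocation: 176 units (allocated once)
Stack frames: 176 deep * 7 per frame = 1232 units
Total = 176 + 1232 = 1408


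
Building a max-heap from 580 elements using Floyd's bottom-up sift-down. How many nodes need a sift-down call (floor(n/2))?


In a heap of 580 elements (0-indexed array):
  Last element index: 579
  Parent of last element: floor((579 - 1) / 2) = 289
  Internal nodes: indices 0 to 289
  Count = floor(580/2) = 290


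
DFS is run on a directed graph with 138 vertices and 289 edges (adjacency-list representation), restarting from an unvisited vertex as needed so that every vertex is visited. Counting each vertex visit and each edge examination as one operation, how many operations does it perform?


A full DFS traversal processes each vertex exactly once (push/pop on stack).
Each directed edge is examined once.
V = 138, E = 289
V + E = 427


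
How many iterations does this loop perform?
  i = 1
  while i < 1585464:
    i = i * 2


The loop variable doubles each iteration:
i = 1 -> 2 -> 4 -> 8 -> 16 -> 32 -> 64 -> 128 -> 256 -> 512 -> 1024 -> 2048 -> 4096 -> 8192 -> 16384 -> 32768 -> 65536 -> 131072 -> 262144 -> 524288 -> 1048576 -> 2097152 (stop, 2097152 >= 1585464)
Number of doublings = ceil(log2(1585464)) = 21


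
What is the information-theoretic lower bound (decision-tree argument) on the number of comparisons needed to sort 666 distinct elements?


A binary decision tree of height h has at most 2^h leaves and needs at least n! of them, so h >= ceil(log2(n!)).
666! is far too large to multiply out, so use Stirling's series:
  ln(n!) ~ n ln n - n + (1/2) ln(2 pi n) + 1/(12n)  (error below 1/(360 n^3), negligible here)
  ln(666) = 6.5012897
  n ln n = 666 * 6.5012897 = 4329.8589
  (1/2) ln(2 pi * 666) = (1/2) ln(4184.6014) = 4.1696
  1/(12*666) = 0.0001
  ln(666!) ~ 4329.8589 - 666 + 4.1696 + 0.0001 = 3668.0286
Convert to base 2: log2(666!) = 3668.0286 / ln 2 = 3668.0286 / 0.69314718 = 5291.8467
ceil(5291.8467) = 5292


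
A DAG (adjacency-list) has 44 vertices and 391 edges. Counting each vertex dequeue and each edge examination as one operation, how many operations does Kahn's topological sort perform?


V = 44 (vertex processing)
E = 391 (edge processing)
V + E = 44 + 391 = 435


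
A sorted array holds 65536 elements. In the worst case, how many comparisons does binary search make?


Halving sequence: 65536 -> 32768 -> 16384 -> 8192 -> 4096 -> 2048 -> 1024 -> 512 -> 256 -> 128 -> 64 -> 32 -> 16 -> 8 -> 4 -> 2 -> 1
Number of halvings = 16
Max comparisons = 16 + 1 = 17


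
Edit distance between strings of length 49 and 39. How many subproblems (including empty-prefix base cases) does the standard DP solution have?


The table includes base cases (empty prefixes).
Rows: (m+1) = 50
Columns: (n+1) = 40
Total = 50 * 40 = 2000


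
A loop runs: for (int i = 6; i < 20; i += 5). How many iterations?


Loop starts at i = 6, increments by 5, stops when i >= 20.
Number of iterations = ceil((20 - 6) / 5)
= ceil(14 / 5)
= 3


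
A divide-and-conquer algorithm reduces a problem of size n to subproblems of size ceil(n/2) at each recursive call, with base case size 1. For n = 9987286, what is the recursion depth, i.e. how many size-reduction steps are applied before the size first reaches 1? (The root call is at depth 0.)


Each step divides the size by 2 (rounding up); after k steps the size is ceil(n/2^k), which equals 1 exactly when 2^k >= n.
So the depth is the smallest k with 2^k >= 9987286, i.e. ceil(log_2(9987286)).
2^23 = 8388608 < 9987286 <= 16777216 = 2^24
Recursion depth = 24


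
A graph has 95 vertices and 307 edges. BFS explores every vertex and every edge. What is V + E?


A full BFS traversal dequeues each vertex once and examines each edge once.
Vertex visits: 95
Edge visits: 307
V + E = 95 + 307 = 402


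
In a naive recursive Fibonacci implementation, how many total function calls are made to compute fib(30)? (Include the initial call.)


Let C(m) = total calls to evaluate fib(m). Then C(0)=C(1)=1, and
C(m) = 1 + C(m-1) + C(m-2) for m >= 2.
Build the table (each entry = 1 + previous two):
  C(0) = 1
  C(1) = 1
  C(2) = 1 + 1 + 1 = 3
  C(3) = 1 + 3 + 1 = 5
  C(4) = 1 + 5 + 3 = 9
  C(5) = 1 + 9 + 5 = 15
  C(6) = 1 + 15 + 9 = 25
  C(7) = 1 + 25 + 15 = 41
  C(8) = 1 + 41 + 25 = 67
  C(9) = 1 + 67 + 41 = 109
  C(10) = 1 + 109 + 67 = 177
  C(11) = 1 + 177 + 109 = 287
  C(12) = 1 + 287 + 177 = 465
  C(13) = 1 + 465 + 287 = 753
  C(14) = 1 + 753 + 465 = 1219
  C(15) = 1 + 1219 + 753 = 1973
  C(16) = 1 + 1973 + 1219 = 3193
  C(17) = 1 + 3193 + 1973 = 5167
  C(18) = 1 + 5167 + 3193 = 8361
  C(19) = 1 + 8361 + 5167 = 13529
  C(20) = 1 + 13529 + 8361 = 21891
  C(21) = 1 + 21891 + 13529 = 35421
  C(22) = 1 + 35421 + 21891 = 57313
  C(23) = 1 + 57313 + 35421 = 92735
  C(24) = 1 + 92735 + 57313 = 150049
  C(25) = 1 + 150049 + 92735 = 242785
  C(26) = 1 + 242785 + 150049 = 392835
  C(27) = 1 + 392835 + 242785 = 635621
  C(28) = 1 + 635621 + 392835 = 1028457
  C(29) = 1 + 1028457 + 635621 = 1664079
  C(30) = 1 + 1664079 + 1028457 = 2692537
Total calls for fib(30) = 2692537


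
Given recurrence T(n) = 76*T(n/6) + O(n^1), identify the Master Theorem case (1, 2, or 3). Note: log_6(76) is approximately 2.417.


Master Theorem parameters: a=76, b=6, c=1
log_b(a) = 2.417
Compare b^c with a: 6^1 = 6 < 76, so c < log_b(a).
Comparing c=1 vs log_b(a)=2.417:
1 < 2.417 => Case 1
Result: T(n) = O(n^(log_6 76)) ~ O(n^2.417)
Master Theorem case = 1


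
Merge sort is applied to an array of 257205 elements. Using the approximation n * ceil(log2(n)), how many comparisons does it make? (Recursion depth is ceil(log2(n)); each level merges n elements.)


Merge sort divides the array into halves recursively.
Number of levels = ceil(log2(257205)) = 18
At each level, approximately n = 257205 comparisons are needed for merging.
Total comparisons ~ n * ceil(log2(n)) = 257205 * 18 = 4629690


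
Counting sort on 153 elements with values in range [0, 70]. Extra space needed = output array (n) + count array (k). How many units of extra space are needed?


Output array size: 153 (to store sorted result)
Count array size: 71 (one slot per possible value, range 0 to 70)
Total extra space = 153 + 71 = 224


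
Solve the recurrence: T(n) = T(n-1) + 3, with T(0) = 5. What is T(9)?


Unrolling the recurrence:
T(9) = T(8) + 3
       = T(7) + 3 + 3
       = T(6) + 3*3
       ...
       = T(0) + 3*9
       = 5 + 27 = 32


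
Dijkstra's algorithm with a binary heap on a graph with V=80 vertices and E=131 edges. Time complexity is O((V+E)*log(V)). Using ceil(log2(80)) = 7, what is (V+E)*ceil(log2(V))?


Dijkstra with a binary heap: each vertex is extracted once, each edge may relax once.
Each heap operation costs O(log V).
V + E = 80 + 131 = 211
ceil(log2(80)) = 7 (since 2^6 = 64 < 80 <= 128 = 2^7)
Total heap work = (V+E) * ceil(log2(V)) = 211 * 7 = 1477


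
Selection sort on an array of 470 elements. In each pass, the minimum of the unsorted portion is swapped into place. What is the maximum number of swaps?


Selection sort performs one swap per pass:
  Pass 1: find min in positions 0 to 469, swap with position 0
  Pass 2: find min in positions 1 to 469, swap with position 1
  Pass 3: find min in positions 2 to 469, swap with position 2
  Pass 4: find min in positions 3 to 469, swap with position 3
  Pass 5: find min in positions 4 to 469, swap with position 4
  ... (464 more passes)
Total passes (and swaps) = n - 1 = 470 - 1 = 469


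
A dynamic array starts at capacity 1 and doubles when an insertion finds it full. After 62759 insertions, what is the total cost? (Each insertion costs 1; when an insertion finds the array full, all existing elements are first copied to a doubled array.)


Insertion cost: 62759 (one per element)
Resizes occur just before inserting elements 2, 3, 5, 9, ...
Elements copied at each resize: 1 + 2 + 4 + 8 + 16 + 32 + 64 + 128 + 256 + 512 + 1024 + 2048 + 4096 + 8192 + 16384 + 32768
Sum of copies = 65535 (geometric series: 2^k - 1)
Total = 62759 + 65535 = 128294


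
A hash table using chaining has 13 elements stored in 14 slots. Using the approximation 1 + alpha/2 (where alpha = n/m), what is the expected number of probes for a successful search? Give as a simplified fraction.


Load factor alpha = n/m = 13/14
Expected probes = 1 + alpha/2 = 1 + 13/(2*14)
= 1 + 13/28
= 28/28 + 13/28
= 41/28


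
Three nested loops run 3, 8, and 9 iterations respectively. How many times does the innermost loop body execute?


Loop 1 (outermost): 3 iterations
Loop 2 (middle): 8 iterations per outer
Loop 3 (innermost): 9 iterations per middle
Total = 3 * 8 * 9 = 216


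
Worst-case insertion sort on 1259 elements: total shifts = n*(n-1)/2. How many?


Sum of shifts = 1 + 2 + 3 + ... + 1258
= 1259 * 1258 / 2
= 1583822 / 2
= 791911


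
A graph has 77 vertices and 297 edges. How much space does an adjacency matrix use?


Adjacency matrix: V x V grid of entries
Space = V^2 = 77^2 = 77 * 77 = 5929


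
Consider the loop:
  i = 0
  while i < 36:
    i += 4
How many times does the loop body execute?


Starting at i = 0, each iteration adds 4.
Iterations until i >= 36:
  Iteration 1: i = 0 -> i = 4
  Iteration 2: i = 4 -> i = 8
  Iteration 3: i = 8 -> i = 12
  Iteration 4: i = 12 -> i = 16
  Iteration 5: i = 16 -> i = 20
  Iteration 6: i = 20 -> i = 24
  Iteration 7: i = 24 -> i = 28
  Iteration 8: i = 28 -> i = 32
  ... continuing ...
Total iterations = ceil(36/4) = 9


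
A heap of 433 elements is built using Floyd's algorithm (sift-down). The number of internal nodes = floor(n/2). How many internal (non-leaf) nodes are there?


Leaf nodes occupy roughly half the array.
Sift-down is called for each internal node, starting from the last one.
Internal nodes = floor(n/2) = floor(433/2) = 216


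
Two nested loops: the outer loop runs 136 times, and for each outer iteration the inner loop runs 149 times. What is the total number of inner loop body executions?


Outer loop: 136 iterations
Inner loop: 149 iterations per outer iteration
Total = 136 * 149 = 20264


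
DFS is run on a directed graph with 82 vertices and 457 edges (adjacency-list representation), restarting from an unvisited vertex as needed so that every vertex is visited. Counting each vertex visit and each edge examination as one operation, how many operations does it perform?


A full DFS traversal processes each vertex exactly once (push/pop on stack).
Each directed edge is examined once.
V = 82, E = 457
V + E = 539


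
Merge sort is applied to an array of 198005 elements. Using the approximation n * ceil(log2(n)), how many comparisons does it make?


Merge sort divides the array into halves recursively.
Number of levels = ceil(log2(198005)) = 18
At each level, approximately n = 198005 comparisons are needed for merging.
Total comparisons ~ n * ceil(log2(n)) = 198005 * 18 = 3564090


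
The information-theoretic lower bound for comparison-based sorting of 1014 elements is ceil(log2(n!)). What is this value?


A binary decision tree of height h has at most 2^h leaves and needs at least n! of them, so h >= ceil(log2(n!)).
1014! is far too large to multiply out, so use Stirling's series:
  ln(n!) ~ n ln n - n + (1/2) ln(2 pi n) + 1/(12n)  (error below 1/(360 n^3), negligible here)
  ln(1014) = 6.9216582
  n ln n = 1014 * 6.9216582 = 7018.5614
  (1/2) ln(2 pi * 1014) = (1/2) ln(6371.1499) = 4.3798
  1/(12*1014) = 0.0001
  ln(1014!) ~ 7018.5614 - 1014 + 4.3798 + 0.0001 = 6008.9413
Convert to base 2: log2(1014!) = 6008.9413 / ln 2 = 6008.9413 / 0.69314718 = 8669.0698
ceil(8669.0698) = 8670


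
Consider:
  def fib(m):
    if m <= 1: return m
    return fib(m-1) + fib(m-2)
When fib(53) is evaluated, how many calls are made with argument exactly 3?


Let N(m) = number of times fib(m) is called while evaluating fib(53).
N(53) = 1 (the initial call).
N(52) = 1 (only fib(53) calls it).
For 1 <= m <= 51: fib(m) is called by fib(m+1) and fib(m+2), so
  N(m) = N(m+1) + N(m+2).
fib(0) is called only by fib(2), so N(0) = N(2).
Walk down from m=53:
  N(53)=1, N(52)=1, N(51)=2, N(50)=3, N(49)=5, N(48)=8, N(47)=13, N(46)=21, N(45)=34, N(44)=55, N(43)=89, N(42)=144, N(41)=233, N(40)=377, N(39)=610, N(38)=987, N(37)=1597, N(36)=2584, N(35)=4181, N(34)=6765, N(33)=10946, N(32)=17711, N(31)=28657, N(30)=46368, N(29)=75025, N(28)=121393, N(27)=196418, N(26)=317811, N(25)=514229, N(24)=832040, N(23)=1346269, N(22)=2178309, N(21)=3524578, N(20)=5702887, N(19)=9227465, N(18)=14930352, N(17)=24157817, N(16)=39088169, N(15)=63245986, N(14)=102334155, N(13)=165580141, N(12)=267914296, N(11)=433494437, N(10)=701408733, N(9)=1134903170, N(8)=1836311903, N(7)=2971215073, N(6)=4807526976, N(5)=7778742049, N(4)=12586269025, N(3)=20365011074
N(3) = 20365011074


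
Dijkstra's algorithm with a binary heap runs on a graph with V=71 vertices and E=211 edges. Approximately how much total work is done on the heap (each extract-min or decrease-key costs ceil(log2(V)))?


Dijkstra with a binary heap: each vertex is extracted once, each edge may relax once.
Each heap operation costs O(log V).
V + E = 71 + 211 = 282
ceil(log2(71)) = 7 (since 2^6 = 64 < 71 <= 128 = 2^7)
Total heap work = (V+E) * ceil(log2(V)) = 282 * 7 = 1974


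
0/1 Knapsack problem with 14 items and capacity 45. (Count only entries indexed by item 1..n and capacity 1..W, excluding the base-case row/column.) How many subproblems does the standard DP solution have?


The DP table is indexed by (item, capacity).
Rows: 14 items
Columns: 45 capacity values (1 to W)
Total subproblems = 14 * 45 = 630


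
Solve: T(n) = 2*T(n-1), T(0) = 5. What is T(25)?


Unrolling:
T(25) = 2*T(24) = 2^2*T(23) = ... = 2^25*T(0)
= 2^25 * 5
= 33554432 * 5 = 167772160


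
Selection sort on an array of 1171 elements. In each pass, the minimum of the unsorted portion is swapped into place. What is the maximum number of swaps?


Selection sort performs one swap per pass:
  Pass 1: find min in positions 0 to 1170, swap with position 0
  Pass 2: find min in positions 1 to 1170, swap with position 1
  Pass 3: find min in positions 2 to 1170, swap with position 2
  Pass 4: find min in positions 3 to 1170, swap with position 3
  Pass 5: find min in positions 4 to 1170, swap with position 4
  ... (1165 more passes)
Total passes (and swaps) = n - 1 = 1171 - 1 = 1170


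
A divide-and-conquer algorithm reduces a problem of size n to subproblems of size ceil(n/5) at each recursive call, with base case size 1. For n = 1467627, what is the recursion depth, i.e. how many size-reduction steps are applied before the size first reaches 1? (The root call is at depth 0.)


Each step divides the size by 5 (rounding up); after k steps the size is ceil(n/5^k), which equals 1 exactly when 5^k >= n.
So the depth is the smallest k with 5^k >= 1467627, i.e. ceil(log_5(1467627)).
5^8 = 390625 < 1467627 <= 1953125 = 5^9
Recursion depth = 9


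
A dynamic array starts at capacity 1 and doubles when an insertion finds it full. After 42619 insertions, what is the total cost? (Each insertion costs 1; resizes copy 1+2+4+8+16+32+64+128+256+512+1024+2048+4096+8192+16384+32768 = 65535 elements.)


Insertion cost: 42619 (one per element)
Resizes occur just before inserting elements 2, 3, 5, 9, ...
Elements copied at each resize: 1 + 2 + 4 + 8 + 16 + 32 + 64 + 128 + 256 + 512 + 1024 + 2048 + 4096 + 8192 + 16384 + 32768
Sum of copies = 65535 (geometric series: 2^k - 1)
Total = 42619 + 65535 = 108154


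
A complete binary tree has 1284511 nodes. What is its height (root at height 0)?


In a complete binary tree, level k holds nodes 2^k .. 2^(k+1)-1 (1-indexed).
Height = floor(log2(n)) = floor(log2(1284511)) = 20
Check: 2^20 = 1048576 <= 1284511 < 2097152 = 2^21


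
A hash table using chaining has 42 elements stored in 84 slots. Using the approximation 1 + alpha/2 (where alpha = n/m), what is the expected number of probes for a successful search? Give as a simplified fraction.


Load factor alpha = n/m = 42/84
Expected probes = 1 + alpha/2 = 1 + 42/(2*84)
= 1 + 42/168
= 168/168 + 42/168
= 210/168
Simplify: 5/4


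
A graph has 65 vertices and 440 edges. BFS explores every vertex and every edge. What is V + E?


A full BFS traversal dequeues each vertex once and examines each edge once.
Vertex visits: 65
Edge visits: 440
V + E = 65 + 440 = 505


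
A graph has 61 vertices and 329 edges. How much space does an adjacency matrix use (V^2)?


Adjacency matrix: V x V grid of entries
Space = V^2 = 61^2 = 61 * 61 = 3721


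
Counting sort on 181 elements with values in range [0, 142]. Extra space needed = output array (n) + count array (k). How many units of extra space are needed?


Output array size: 181 (to store sorted result)
Count array size: 143 (one slot per possible value, range 0 to 142)
Total extra space = 181 + 143 = 324


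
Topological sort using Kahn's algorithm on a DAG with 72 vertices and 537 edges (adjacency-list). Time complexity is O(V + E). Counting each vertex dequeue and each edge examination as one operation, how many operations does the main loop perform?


Kahn's algorithm:
  1. Compute in-degrees: O(V + E)
  2. Process queue: each vertex dequeued once (O(V))
     each edge examined once (O(E))
Total = V + E = 72 + 537 = 609


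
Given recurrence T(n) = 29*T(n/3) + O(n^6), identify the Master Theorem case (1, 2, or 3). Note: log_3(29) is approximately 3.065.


Master Theorem parameters: a=29, b=3, c=6
log_b(a) = 3.065
Compare b^c with a: 3^6 = 729 > 29, so c > log_b(a).
Comparing c=6 vs log_b(a)=3.065:
6 > 3.065 => Case 3
Result: T(n) = O(n^6)
Master Theorem case = 3


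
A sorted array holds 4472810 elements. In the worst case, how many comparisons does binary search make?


Halving sequence: 4472810 -> 2236405 -> 1118202 -> 559101 -> 279550 -> 139775 -> 69887 -> 34943 -> 17471 -> 8735 -> 4367 -> 2183 -> 1091 -> 545 -> 272 -> 136 -> 68 -> 34 -> 17 -> 8 -> 4 -> 2 -> 1
Number of halvings = 22
Max comparisons = 22 + 1 = 23


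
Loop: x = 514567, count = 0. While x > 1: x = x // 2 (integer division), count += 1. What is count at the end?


The variable x halves each step:
x = 514567 -> 257283 -> 128641 -> 64320 -> 32160 -> 16080 -> 8040 -> 4020 -> 2010 -> 1005 -> 502 -> 251 -> 125 -> 62 -> 31 -> 15 -> 7 -> 3 -> 1
Number of halvings = floor(log2(514567)) = 18


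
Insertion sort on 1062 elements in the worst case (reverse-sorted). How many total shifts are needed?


In the worst case (reverse-sorted), each element shifts past all previous:
  Element 1: 1 shifts
  Element 2: 2 shifts
  Element 3: 3 shifts
  Element 4: 4 shifts
  Element 5: 5 shifts
  ...
  Element 1061: 1061 shifts
Total = 1 + 2 + ... + 1061
= 1062*(1062-1)/2 = 563391


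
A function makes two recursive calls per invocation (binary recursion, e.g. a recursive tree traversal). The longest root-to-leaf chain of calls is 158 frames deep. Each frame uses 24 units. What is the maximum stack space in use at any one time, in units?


Binary recursion: the two calls run one after the other, so only one root-to-leaf chain of frames is on the stack at a time.
Maximum depth (longest chain) = 158 frames
Each frame = 24 units
Max stack space = 158 * 24 = 3792


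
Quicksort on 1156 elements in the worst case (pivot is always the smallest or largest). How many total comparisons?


In the worst case, each partition step picks the worst pivot:
  Partition 1: 1155 comparisons (n-1 elements to compare)
  Partition 2: 1154 comparisons
  Partition 3: 1153 comparisons
  Partition 4: 1152 comparisons
  Partition 5: 1151 comparisons
  ...
  Last partition: 0 comparisons
Total = (n-1) + (n-2) + ... + 1 + 0 = n*(n-1)/2
= 1156*1155/2 = 667590


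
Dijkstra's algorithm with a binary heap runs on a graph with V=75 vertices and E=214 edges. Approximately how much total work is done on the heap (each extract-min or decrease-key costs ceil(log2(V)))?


Dijkstra with a binary heap: each vertex is extracted once, each edge may relax once.
Each heap operation costs O(log V).
V + E = 75 + 214 = 289
ceil(log2(75)) = 7 (since 2^6 = 64 < 75 <= 128 = 2^7)
Total heap work = (V+E) * ceil(log2(V)) = 289 * 7 = 2023


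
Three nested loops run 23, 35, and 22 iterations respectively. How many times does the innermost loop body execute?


Loop 1 (outermost): 23 iterations
Loop 2 (middle): 35 iterations per outer
Loop 3 (innermost): 22 iterations per middle
Total = 23 * 35 * 22 = 17710


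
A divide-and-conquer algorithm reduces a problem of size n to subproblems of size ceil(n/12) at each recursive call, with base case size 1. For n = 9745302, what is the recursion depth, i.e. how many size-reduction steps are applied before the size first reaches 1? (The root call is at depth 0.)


Each step divides the size by 12 (rounding up); after k steps the size is ceil(n/12^k), which equals 1 exactly when 12^k >= n.
So the depth is the smallest k with 12^k >= 9745302, i.e. ceil(log_12(9745302)).
12^6 = 2985984 < 9745302 <= 35831808 = 12^7
Recursion depth = 7
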